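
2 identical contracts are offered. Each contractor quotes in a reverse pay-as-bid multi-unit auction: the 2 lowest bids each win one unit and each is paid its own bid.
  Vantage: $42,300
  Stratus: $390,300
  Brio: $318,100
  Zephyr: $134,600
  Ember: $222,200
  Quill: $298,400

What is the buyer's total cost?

Total cost: $176,900

Ordering the bids: 42,300 (Vantage), 134,600 (Zephyr), 222,200 (Ember), 298,400 (Quill), …
Winners (2 units): Vantage, Zephyr.
Total cost = 42,300 + 134,600 = $176,900.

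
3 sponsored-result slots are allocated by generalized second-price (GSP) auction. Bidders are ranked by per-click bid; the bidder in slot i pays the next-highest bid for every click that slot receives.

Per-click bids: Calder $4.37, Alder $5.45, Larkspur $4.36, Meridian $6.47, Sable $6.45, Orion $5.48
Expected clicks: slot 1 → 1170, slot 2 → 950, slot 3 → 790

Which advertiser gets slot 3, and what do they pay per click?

Orion; $5.45 per click

Per-click bids in order: $6.47 (Meridian) > $6.45 (Sable) > $5.48 (Orion) > $5.45 (Alder) > …
Slot 3 goes to the third-ranked bidder, Orion, who pays the next bid down: $5.45/click.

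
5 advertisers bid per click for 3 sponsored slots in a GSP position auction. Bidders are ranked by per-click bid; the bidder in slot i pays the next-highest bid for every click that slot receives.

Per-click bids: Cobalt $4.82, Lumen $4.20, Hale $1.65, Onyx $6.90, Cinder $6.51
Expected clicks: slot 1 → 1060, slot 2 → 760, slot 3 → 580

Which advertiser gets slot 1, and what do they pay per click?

Ranked by bid: $6.90 (Onyx) > $6.51 (Cinder) > $4.82 (Cobalt) > $4.20 (Lumen) > …
Slot 1 goes to the first-ranked bidder, Onyx, who pays the next bid down: $6.51/click.

Onyx; $6.51 per click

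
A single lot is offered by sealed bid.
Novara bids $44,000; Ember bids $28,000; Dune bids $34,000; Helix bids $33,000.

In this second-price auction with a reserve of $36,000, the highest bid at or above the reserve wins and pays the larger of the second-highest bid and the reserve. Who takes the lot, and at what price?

Bids ranked: 44,000 (Novara) > 34,000 (Dune) > 33,000 (Helix) > 28,000 (Ember)
Novara has the top bid at or above the reserve ($44,000).
Second-highest bid $34,000 is below the reserve $36,000, so the reserve binds → payment $36,000.

Novara pays $36,000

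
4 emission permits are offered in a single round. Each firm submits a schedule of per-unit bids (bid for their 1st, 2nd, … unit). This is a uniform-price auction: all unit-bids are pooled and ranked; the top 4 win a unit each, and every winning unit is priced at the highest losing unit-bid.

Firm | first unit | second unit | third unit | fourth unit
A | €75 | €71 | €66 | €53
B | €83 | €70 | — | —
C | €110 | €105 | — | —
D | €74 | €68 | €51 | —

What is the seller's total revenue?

Total revenue: €296

All unit-bids, highest first — top 4: 110 (C-1), 105 (C-2), 83 (B-1), 75 (A-1)
Highest rejected unit-bid = €74.
Allocation: A 1, B 1, C 2. Every unit priced at €74.
Revenue = 4 × 74 = €296.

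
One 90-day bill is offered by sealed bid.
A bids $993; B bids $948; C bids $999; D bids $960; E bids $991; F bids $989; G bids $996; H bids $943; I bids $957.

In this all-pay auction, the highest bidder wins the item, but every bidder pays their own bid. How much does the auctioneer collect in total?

Bids ranked: 999 (C) > 996 (G) > 993 (A) > 991 (E) > 989 (F) > 960 (D) > …
Every bidder forfeits their bid regardless of winning.
Revenue = 993 + 948 + 999 + 960 + 991 + 989 + 996 + 943 + 957 = $8,776.

Total revenue: $8,776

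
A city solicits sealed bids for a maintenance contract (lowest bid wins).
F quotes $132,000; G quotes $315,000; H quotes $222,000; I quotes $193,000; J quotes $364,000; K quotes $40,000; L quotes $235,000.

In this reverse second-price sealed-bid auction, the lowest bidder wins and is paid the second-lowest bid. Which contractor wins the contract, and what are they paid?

K is paid $132,000

Bids ranked: 40,000 (K) < 132,000 (F) < 193,000 (I) < 222,000 (H) < 235,000 (L) < 315,000 (G) < …
K is lowest; is paid the second-lowest bid, $132,000.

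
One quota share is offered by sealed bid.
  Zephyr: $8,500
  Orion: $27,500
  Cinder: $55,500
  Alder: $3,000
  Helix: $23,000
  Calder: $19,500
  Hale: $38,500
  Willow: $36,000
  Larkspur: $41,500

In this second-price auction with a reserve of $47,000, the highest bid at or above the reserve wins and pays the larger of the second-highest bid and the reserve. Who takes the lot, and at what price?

Cinder pays $47,000

Bids in order: 55,500 (Cinder) > 41,500 (Larkspur) > 38,500 (Hale) > 36,000 (Willow) > 27,500 (Orion) > 23,000 (Helix) > …
Cinder has the top bid at or above the reserve ($55,500).
max(second-highest $41,500, reserve $47,000) = $47,000.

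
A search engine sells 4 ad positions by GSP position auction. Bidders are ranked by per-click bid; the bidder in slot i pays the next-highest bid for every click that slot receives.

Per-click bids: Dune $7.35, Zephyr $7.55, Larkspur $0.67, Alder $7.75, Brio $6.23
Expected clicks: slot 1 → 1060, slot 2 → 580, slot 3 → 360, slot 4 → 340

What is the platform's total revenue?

Ranked by bid: $7.75 (Alder) > $7.55 (Zephyr) > $7.35 (Dune) > $6.23 (Brio) > $0.67 (Larkspur)
Slot 1: Alder pays $7.55 × 1060 = $8003.00
Slot 2: Zephyr pays $7.35 × 580 = $4263.00
Slot 3: Dune pays $6.23 × 360 = $2242.80
Slot 4: Brio pays $0.67 × 340 = $227.80
Total = $14736.60

Total revenue: $14736.60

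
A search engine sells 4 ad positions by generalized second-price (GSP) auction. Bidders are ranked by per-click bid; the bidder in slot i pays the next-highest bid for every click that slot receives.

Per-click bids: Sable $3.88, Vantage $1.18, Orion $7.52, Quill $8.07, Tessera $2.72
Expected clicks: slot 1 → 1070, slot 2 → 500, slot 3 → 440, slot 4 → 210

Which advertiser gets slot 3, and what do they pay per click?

Ranked by bid: $8.07 (Quill) > $7.52 (Orion) > $3.88 (Sable) > $2.72 (Tessera) > $1.18 (Vantage)
Slot 3 goes to the third-ranked bidder, Sable, who pays the next bid down: $2.72/click.

Sable; $2.72 per click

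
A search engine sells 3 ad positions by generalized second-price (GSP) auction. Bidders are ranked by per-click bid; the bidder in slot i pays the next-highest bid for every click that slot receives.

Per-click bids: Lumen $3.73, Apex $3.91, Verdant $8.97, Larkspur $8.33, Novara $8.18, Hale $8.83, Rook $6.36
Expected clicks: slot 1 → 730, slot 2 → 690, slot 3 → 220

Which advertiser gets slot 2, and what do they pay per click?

Sorting advertisers: $8.97 (Verdant) > $8.83 (Hale) > $8.33 (Larkspur) > $8.18 (Novara) > …
Slot 2 goes to the second-ranked bidder, Hale, who pays the next bid down: $8.33/click.

Hale; $8.33 per click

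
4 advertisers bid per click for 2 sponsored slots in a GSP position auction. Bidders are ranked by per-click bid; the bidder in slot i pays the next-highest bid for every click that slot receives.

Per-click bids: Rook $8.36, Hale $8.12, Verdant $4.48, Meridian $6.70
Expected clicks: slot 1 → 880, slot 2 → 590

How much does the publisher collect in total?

Per-click bids in order: $8.36 (Rook) > $8.12 (Hale) > $6.70 (Meridian) > …
Slot 1: Rook pays $8.12 × 880 = $7145.60
Slot 2: Hale pays $6.70 × 590 = $3953.00
Total = $11098.60

Total revenue: $11098.60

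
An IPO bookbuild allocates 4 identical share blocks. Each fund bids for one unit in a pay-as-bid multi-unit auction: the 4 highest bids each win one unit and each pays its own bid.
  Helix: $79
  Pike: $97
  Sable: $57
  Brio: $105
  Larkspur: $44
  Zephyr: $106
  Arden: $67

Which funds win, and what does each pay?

Zephyr $106, Brio $105, Pike $97, Helix $79

Ordering the bids: 106 (Zephyr), 105 (Brio), 97 (Pike), 79 (Helix), 67 (Arden), 57 (Sable), …
Top 4: Zephyr, Brio, Pike, Helix.
Each winner pays its own bid: Zephyr $106, Brio $105, Pike $97, Helix $79.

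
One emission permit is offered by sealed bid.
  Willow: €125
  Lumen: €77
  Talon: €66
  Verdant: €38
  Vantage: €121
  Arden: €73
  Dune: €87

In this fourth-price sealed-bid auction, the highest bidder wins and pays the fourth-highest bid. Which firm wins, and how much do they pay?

Willow pays €77

Sorting bids: 125 (Willow) > 121 (Vantage) > 87 (Dune) > 77 (Lumen) > 73 (Arden) > 66 (Talon) > …
Willow is highest; pays the fourth-highest bid, €77.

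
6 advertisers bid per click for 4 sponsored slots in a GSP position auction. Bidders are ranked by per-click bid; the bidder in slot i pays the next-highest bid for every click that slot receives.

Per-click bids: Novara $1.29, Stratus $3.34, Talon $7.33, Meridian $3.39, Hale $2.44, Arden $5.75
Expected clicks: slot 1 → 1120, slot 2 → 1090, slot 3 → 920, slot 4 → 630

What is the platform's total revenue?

Per-click bids in order: $7.33 (Talon) > $5.75 (Arden) > $3.39 (Meridian) > $3.34 (Stratus) > $2.44 (Hale) > …
Slot 1: Talon pays $5.75 × 1120 = $6440.00
Slot 2: Arden pays $3.39 × 1090 = $3695.10
Slot 3: Meridian pays $3.34 × 920 = $3072.80
Slot 4: Stratus pays $2.44 × 630 = $1537.20
Total = $14745.10

Total revenue: $14745.10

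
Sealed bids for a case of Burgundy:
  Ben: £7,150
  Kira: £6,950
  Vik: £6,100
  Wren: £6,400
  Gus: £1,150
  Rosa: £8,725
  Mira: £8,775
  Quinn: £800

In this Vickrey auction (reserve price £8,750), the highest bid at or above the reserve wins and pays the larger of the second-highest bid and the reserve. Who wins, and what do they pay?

Mira pays £8,750

Vickrey auction (reserve price £8,750): the highest bid at or above the reserve wins and pays the larger of the second-highest bid and the reserve.
Bids in order: 8,775 (Mira) > 8,725 (Rosa) > 7,150 (Ben) > 6,950 (Kira) > 6,400 (Wren) > 6,100 (Vik) > …
Mira has the top bid at or above the reserve (£8,775).
Second-highest bid £8,725 is below the reserve £8,750, so the reserve binds → payment £8,750.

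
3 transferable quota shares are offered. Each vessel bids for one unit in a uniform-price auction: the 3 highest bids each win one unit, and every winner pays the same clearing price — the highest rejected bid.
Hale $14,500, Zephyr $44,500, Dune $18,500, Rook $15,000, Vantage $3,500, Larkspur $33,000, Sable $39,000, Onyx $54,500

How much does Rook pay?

Ordering the bids: 54,500 (Onyx), 44,500 (Zephyr), 39,000 (Sable), 33,000 (Larkspur), 18,500 (Dune), …
Winners (3 units): Onyx, Zephyr, Sable.
Highest unsuccessful bid: $33,000 → clearing price.
Rook does not win → pays $0.

Rook pays $0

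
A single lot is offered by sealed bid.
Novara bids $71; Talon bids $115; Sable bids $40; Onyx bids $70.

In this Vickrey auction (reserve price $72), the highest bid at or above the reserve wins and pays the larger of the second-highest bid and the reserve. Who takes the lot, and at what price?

Sorting bids: 115 (Talon) > 71 (Novara) > 70 (Onyx) > 40 (Sable)
Talon has the top bid at or above the reserve ($115).
Second-highest bid $71 is below the reserve $72, so the reserve binds → payment $72.

Talon pays $72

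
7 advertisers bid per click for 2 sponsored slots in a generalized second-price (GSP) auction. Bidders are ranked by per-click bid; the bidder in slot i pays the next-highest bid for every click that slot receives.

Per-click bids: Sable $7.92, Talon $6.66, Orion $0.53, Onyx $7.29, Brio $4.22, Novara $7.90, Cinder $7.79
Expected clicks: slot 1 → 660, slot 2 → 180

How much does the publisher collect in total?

Sorting advertisers: $7.92 (Sable) > $7.90 (Novara) > $7.79 (Cinder) > …
Slot 1: Sable pays $7.90 × 660 = $5214.00
Slot 2: Novara pays $7.79 × 180 = $1402.20
Total = $6616.20

Total revenue: $6616.20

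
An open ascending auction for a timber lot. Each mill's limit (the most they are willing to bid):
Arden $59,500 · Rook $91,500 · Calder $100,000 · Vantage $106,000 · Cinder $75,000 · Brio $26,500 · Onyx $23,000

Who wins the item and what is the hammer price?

Vantage wins at $100,000

Rule: the price rises until one bidder remains; the winner pays the price at which the last rival dropped out.
Sorting limits: 106,000 (Vantage) > 100,000 (Calder) > 91,500 (Rook) > 75,000 (Cinder) > 59,500 (Arden) > 26,500 (Brio) > …
Bidding ends when Calder exits at $100,000; Vantage takes it.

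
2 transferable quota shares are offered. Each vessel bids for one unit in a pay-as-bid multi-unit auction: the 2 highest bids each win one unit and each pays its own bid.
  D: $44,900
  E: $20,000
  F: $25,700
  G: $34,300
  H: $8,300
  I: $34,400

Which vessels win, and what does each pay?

Bids ranked high→low: 44,900 (D), 34,400 (I), 34,300 (G), 25,700 (F), …
Winners (2 units): D, I.
Each winner pays its own bid: D $44,900, I $34,400.

D $44,900, I $34,400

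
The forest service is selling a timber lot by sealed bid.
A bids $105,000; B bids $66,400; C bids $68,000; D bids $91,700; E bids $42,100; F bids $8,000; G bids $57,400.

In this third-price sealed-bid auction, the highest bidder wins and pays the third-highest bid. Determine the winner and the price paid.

Rule: the highest bidder wins and pays the third-highest bid.
Sorting bids: 105,000 (A) > 91,700 (D) > 68,000 (C) > 66,400 (B) > 57,400 (G) > 42,100 (E) > …
A is highest; pays the third-highest bid, $68,000.

A pays $68,000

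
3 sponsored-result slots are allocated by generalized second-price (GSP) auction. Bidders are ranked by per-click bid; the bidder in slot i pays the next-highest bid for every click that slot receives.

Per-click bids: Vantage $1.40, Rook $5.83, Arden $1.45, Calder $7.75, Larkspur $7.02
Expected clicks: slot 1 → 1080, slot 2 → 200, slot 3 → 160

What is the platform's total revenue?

Sorting advertisers: $7.75 (Calder) > $7.02 (Larkspur) > $5.83 (Rook) > $1.45 (Arden) > …
Slot 1: Calder pays $7.02 × 1080 = $7581.60
Slot 2: Larkspur pays $5.83 × 200 = $1166.00
Slot 3: Rook pays $1.45 × 160 = $232.00
Total = $8979.60

Total revenue: $8979.60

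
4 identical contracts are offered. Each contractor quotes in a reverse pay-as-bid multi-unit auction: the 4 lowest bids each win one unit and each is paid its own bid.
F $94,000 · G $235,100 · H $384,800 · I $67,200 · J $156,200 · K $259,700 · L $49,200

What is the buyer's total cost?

Sorting: 49,200 (L), 67,200 (I), 94,000 (F), 156,200 (J), 235,100 (G), 259,700 (K), …
Lowest 4: L, I, F, J.
Total cost = 49,200 + 67,200 + 94,000 + 156,200 = $366,600.

Total cost: $366,600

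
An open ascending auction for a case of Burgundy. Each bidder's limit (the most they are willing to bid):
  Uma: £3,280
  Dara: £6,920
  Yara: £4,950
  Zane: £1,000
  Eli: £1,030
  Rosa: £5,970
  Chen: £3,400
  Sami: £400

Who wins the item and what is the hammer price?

Limits ranked: 6,920 (Dara) > 5,970 (Rosa) > 4,950 (Yara) > 3,400 (Chen) > 3,280 (Uma) > 1,030 (Eli) > …
Once the price passes £5,970, only Dara is left; the hammer falls at Rosa's limit of £5,970.

Dara wins at £5,970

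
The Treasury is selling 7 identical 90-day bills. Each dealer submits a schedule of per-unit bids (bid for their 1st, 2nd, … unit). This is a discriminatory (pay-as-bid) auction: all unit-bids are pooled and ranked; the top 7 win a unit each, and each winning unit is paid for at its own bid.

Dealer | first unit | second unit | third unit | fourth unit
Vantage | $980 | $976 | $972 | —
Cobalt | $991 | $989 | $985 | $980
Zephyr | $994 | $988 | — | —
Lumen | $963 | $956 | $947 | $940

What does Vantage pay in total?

Merging the schedules and taking the best 7: 994 (Zephyr-1), 991 (Cobalt-1), 989 (Cobalt-2), 988 (Zephyr-2), 985 (Cobalt-3), 980 (Vantage-1), 980 (Cobalt-4)
Next rejected bid: $976 (not a price — pay-as-bid).
Vantage's winning unit-bids: 980 = $980.

Vantage pays $980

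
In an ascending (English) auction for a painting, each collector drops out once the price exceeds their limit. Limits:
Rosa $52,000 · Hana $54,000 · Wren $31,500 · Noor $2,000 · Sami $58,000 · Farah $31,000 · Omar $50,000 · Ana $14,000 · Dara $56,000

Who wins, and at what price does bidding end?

Sami wins at $56,000

Limits in order: 58,000 (Sami) > 56,000 (Dara) > 54,000 (Hana) > 52,000 (Rosa) > 50,000 (Omar) > 31,500 (Wren) > …
Once the price passes $56,000, only Sami is left; the hammer falls at Dara's limit of $56,000.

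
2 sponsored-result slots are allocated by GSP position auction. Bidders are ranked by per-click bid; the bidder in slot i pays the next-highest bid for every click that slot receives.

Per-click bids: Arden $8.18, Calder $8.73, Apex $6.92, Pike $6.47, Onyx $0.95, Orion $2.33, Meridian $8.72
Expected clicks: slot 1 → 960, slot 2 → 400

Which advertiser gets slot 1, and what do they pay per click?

Per-click bids in order: $8.73 (Calder) > $8.72 (Meridian) > $8.18 (Arden) > …
Slot 1 goes to the first-ranked bidder, Calder, who pays the next bid down: $8.72/click.

Calder; $8.72 per click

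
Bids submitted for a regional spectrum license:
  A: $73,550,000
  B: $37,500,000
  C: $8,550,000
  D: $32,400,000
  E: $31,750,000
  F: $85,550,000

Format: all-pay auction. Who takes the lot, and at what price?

Sorting bids: 85,550,000 (F) > 73,550,000 (A) > 37,500,000 (B) > 32,400,000 (D) > 31,750,000 (E) > 8,550,000 (C)
F wins with the top bid; all bids are sunk regardless.

F pays $85,550,000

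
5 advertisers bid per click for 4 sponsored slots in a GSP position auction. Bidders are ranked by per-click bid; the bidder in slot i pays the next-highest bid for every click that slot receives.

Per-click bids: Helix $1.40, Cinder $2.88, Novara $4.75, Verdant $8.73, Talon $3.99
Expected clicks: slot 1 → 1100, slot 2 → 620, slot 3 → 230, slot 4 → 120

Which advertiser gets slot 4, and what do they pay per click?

Ranked by bid: $8.73 (Verdant) > $4.75 (Novara) > $3.99 (Talon) > $2.88 (Cinder) > $1.40 (Helix)
Slot 4 goes to the fourth-ranked bidder, Cinder, who pays the next bid down: $1.40/click.

Cinder; $1.40 per click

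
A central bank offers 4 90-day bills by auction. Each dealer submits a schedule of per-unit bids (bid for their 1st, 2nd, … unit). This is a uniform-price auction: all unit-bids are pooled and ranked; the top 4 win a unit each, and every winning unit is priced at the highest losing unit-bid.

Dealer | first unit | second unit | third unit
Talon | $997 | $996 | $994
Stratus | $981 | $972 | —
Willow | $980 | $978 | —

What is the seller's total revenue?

Pooled unit-bids ranked (top 4): 997 (Talon-1), 996 (Talon-2), 994 (Talon-3), 981 (Stratus-1)
First bid not allocated: $980.
Allocation: Stratus 1, Talon 3. Every unit priced at $980.
Revenue = 4 × 980 = $3,920.

Total revenue: $3,920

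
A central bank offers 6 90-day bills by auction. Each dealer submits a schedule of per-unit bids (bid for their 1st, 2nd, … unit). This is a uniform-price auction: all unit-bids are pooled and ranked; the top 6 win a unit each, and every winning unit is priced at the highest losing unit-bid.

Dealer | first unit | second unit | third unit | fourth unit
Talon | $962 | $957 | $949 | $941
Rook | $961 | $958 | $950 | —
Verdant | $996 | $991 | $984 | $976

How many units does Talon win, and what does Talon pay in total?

Talon: 1 unit, pays $958

Merging the schedules and taking the best 6: 996 (Verdant-1), 991 (Verdant-2), 984 (Verdant-3), 976 (Verdant-4), 962 (Talon-1), 961 (Rook-1)
The (k+1)-th unit-bid is $958.
Talon wins 1 unit(s) at $958 each.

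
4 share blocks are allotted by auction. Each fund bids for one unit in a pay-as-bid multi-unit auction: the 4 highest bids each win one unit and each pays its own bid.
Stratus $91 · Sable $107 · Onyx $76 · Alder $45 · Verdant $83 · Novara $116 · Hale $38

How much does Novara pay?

Bids ranked high→low: 116 (Novara), 107 (Sable), 91 (Stratus), 83 (Verdant), 76 (Onyx), 45 (Alder), …
Winners (4 units): Novara, Sable, Stratus, Verdant.
Novara wins → own bid $116.

Novara pays $116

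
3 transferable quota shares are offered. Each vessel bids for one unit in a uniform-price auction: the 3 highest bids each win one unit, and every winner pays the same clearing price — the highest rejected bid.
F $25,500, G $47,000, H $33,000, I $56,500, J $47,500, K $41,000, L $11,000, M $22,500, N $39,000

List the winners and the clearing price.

I, J, G; each pays $41,000

Ordering the bids: 56,500 (I), 47,500 (J), 47,000 (G), 41,000 (K), 39,000 (N), …
The 3 highest are I, J, G.
First losing bid is K's $41,000, which sets the uniform price.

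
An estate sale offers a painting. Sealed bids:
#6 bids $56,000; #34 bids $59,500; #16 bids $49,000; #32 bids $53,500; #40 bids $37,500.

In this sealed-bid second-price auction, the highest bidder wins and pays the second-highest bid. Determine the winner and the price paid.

#34 pays $56,000

Bids ranked: 59,500 (#34) > 56,000 (#6) > 53,500 (#32) > 49,000 (#16) > 37,500 (#40)
Second-price: #34 pays #6's bid of $56,000.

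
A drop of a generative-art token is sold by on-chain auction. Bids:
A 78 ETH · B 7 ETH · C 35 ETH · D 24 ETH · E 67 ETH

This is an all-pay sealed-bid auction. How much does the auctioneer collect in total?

Total revenue: 211 ETH

Sorting bids: 78 (A) > 67 (E) > 35 (C) > 24 (D) > 7 (B)
A wins with the top bid; all bids are sunk regardless.
Every bidder forfeits their bid regardless of winning.
Revenue = 78 + 7 + 35 + 24 + 67 = 211 ETH.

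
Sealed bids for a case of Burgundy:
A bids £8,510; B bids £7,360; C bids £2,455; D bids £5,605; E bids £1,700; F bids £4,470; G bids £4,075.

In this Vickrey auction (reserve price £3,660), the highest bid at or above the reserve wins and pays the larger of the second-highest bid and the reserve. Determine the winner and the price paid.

A pays £7,360

Bids ranked: 8,510 (A) > 7,360 (B) > 5,605 (D) > 4,470 (F) > 4,075 (G) > 2,455 (C) > …
A has the top bid at or above the reserve (£8,510).
Second-highest bid £7,360 exceeds the reserve £3,660 → payment £7,360.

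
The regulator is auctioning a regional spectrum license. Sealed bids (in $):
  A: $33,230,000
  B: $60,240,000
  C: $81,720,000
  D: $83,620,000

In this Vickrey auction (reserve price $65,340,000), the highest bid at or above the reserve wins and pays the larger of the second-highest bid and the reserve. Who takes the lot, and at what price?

D pays $81,720,000

Rule: the highest bid at or above the reserve wins and pays the larger of the second-highest bid and the reserve.
Sorting bids: 83,620,000 (D) > 81,720,000 (C) > 60,240,000 (B) > 33,230,000 (A)
Highest eligible bid: D at $83,620,000.
max(second-highest $81,720,000, reserve $65,340,000) = $81,720,000; the reserve does not bind.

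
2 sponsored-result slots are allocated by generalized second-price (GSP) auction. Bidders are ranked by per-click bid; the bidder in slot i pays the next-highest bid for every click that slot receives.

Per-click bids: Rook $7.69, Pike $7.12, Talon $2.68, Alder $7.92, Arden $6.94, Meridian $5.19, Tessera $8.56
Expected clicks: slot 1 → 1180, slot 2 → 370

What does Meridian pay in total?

Ranked by bid: $8.56 (Tessera) > $7.92 (Alder) > $7.69 (Rook) > …
Meridian ranks below slot 2 → no slot, pays nothing.

Meridian pays $0.00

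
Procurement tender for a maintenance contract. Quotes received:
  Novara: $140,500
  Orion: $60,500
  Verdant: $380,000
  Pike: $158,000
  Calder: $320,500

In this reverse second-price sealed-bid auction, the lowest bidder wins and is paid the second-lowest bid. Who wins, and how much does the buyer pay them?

Reverse second-price sealed-bid auction: the lowest bidder wins and is paid the second-lowest bid.
Sorting bids: 60,500 (Orion) < 140,500 (Novara) < 158,000 (Pike) < 320,500 (Calder) < 380,000 (Verdant)
Second-price: Orion is paid Novara's bid of $140,500.

Orion is paid $140,500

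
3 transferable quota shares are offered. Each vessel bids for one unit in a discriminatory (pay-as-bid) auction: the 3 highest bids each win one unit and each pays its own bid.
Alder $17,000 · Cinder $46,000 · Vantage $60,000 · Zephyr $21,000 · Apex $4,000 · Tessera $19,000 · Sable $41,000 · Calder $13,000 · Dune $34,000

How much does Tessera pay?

Tessera pays $0

Sorting: 60,000 (Vantage), 46,000 (Cinder), 41,000 (Sable), 34,000 (Dune), 21,000 (Zephyr), …
Top 3: Vantage, Cinder, Sable.
Tessera does not win → $0.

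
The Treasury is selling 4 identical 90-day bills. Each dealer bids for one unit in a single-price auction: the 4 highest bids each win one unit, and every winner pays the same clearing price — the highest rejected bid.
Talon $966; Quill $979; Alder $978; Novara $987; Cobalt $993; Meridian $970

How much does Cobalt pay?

Cobalt pays $970

Sorting: 993 (Cobalt), 987 (Novara), 979 (Quill), 978 (Alder), 970 (Meridian), 966 (Talon)
The 4 highest are Cobalt, Novara, Quill, Alder.
Clearing price = highest rejected bid = $970.
Cobalt wins → pays $970.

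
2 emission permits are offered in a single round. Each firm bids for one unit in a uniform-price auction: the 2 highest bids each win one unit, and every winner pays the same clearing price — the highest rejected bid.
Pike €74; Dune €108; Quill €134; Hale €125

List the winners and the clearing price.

Quill, Hale; each pays €108

Sorting: 134 (Quill), 125 (Hale), 108 (Dune), 74 (Pike)
The 2 highest are Quill, Hale.
Highest unsuccessful bid: €108 → clearing price.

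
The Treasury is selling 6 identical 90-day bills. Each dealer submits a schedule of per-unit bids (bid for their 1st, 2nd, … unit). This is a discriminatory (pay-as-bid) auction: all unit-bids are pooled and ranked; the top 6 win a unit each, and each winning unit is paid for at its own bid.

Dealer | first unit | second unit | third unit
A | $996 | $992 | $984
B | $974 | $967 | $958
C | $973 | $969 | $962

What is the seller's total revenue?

Merging the schedules and taking the best 6: 996 (A-1), 992 (A-2), 984 (A-3), 974 (B-1), 973 (C-1), 969 (C-2)
Next rejected bid: $967 (not a price — pay-as-bid).
Each winning unit pays its own bid.
Revenue = 996 + 992 + 984 + 974 + 973 + 969 = $5,888.

Total revenue: $5,888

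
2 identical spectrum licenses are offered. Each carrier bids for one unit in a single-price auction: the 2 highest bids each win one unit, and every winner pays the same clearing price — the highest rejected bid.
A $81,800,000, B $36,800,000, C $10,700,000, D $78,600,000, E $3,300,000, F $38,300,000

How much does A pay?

A pays $38,300,000

Bids ranked high→low: 81,800,000 (A), 78,600,000 (D), 38,300,000 (F), 36,800,000 (B), …
The 2 highest are A, D.
Clearing price = highest rejected bid = $38,300,000.
A wins → pays $38,300,000.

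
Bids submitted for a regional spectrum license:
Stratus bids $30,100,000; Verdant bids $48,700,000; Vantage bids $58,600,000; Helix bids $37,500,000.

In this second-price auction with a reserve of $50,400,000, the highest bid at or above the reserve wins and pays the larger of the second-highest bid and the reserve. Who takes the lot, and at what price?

Vantage pays $50,400,000

Sorting bids: 58,600,000 (Vantage) > 48,700,000 (Verdant) > 37,500,000 (Helix) > 30,100,000 (Stratus)
Vantage has the top bid at or above the reserve ($58,600,000).
Second-highest bid $48,700,000 is below the reserve $50,400,000, so the reserve binds → payment $50,400,000.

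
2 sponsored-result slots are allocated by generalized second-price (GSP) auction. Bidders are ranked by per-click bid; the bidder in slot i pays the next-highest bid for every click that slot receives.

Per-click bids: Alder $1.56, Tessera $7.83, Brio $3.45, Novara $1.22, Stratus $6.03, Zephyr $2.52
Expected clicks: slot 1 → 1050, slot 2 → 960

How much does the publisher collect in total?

Total revenue: $9643.50

Ranked by bid: $7.83 (Tessera) > $6.03 (Stratus) > $3.45 (Brio) > …
Slot 1: Tessera pays $6.03 × 1050 = $6331.50
Slot 2: Stratus pays $3.45 × 960 = $3312.00
Total = $9643.50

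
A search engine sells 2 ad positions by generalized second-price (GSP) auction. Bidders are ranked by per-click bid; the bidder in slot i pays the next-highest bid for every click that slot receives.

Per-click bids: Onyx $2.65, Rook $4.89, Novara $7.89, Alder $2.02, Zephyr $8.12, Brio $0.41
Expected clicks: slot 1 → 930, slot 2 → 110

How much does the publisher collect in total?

Total revenue: $7875.60

Per-click bids in order: $8.12 (Zephyr) > $7.89 (Novara) > $4.89 (Rook) > …
Slot 1: Zephyr pays $7.89 × 930 = $7337.70
Slot 2: Novara pays $4.89 × 110 = $537.90
Total = $7875.60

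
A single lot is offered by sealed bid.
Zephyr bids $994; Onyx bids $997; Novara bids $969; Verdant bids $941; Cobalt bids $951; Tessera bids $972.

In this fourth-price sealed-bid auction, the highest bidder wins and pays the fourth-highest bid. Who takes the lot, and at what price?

Onyx pays $969

Rule: the highest bidder wins and pays the fourth-highest bid.
Bids in order: 997 (Onyx) > 994 (Zephyr) > 972 (Tessera) > 969 (Novara) > 951 (Cobalt) > 941 (Verdant)
Onyx wins; payment is bid #4 in the ranking = $969.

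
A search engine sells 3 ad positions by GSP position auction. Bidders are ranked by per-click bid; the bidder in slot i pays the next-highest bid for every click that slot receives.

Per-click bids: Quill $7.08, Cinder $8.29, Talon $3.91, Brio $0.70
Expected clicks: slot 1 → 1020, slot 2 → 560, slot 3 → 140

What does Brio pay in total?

Brio pays $0.00

Ranked by bid: $8.29 (Cinder) > $7.08 (Quill) > $3.91 (Talon) > $0.70 (Brio)
Brio ranks below slot 3 → no slot, pays nothing.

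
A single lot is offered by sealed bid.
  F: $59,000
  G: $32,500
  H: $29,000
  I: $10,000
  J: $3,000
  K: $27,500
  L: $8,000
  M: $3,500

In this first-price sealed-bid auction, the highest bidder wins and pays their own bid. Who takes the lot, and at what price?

First-price sealed-bid auction: the highest bidder wins and pays their own bid.
Bids ranked: 59,000 (F) > 32,500 (G) > 29,000 (H) > 27,500 (K) > 10,000 (I) > 8,000 (L) > …
First-price: F pays what they bid, $59,000.

F pays $59,000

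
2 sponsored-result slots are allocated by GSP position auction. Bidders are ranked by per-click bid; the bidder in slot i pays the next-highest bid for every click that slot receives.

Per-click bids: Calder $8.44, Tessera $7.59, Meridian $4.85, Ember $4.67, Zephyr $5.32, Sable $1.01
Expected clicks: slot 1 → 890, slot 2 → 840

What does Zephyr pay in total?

Per-click bids in order: $8.44 (Calder) > $7.59 (Tessera) > $5.32 (Zephyr) > …
Zephyr ranks below slot 2 → no slot, pays nothing.

Zephyr pays $0.00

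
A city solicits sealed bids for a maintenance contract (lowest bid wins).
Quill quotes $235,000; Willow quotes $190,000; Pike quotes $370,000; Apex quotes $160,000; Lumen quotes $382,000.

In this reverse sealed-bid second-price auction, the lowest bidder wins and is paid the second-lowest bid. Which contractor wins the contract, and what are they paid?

Bids in order: 160,000 (Apex) < 190,000 (Willow) < 235,000 (Quill) < 370,000 (Pike) < 382,000 (Lumen)
Second-price: Apex is paid Willow's bid of $190,000.

Apex is paid $190,000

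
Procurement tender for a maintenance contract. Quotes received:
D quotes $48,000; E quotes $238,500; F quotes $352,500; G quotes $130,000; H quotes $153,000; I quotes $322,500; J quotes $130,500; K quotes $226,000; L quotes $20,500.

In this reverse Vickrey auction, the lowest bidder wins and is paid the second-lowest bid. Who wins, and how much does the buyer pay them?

Bids ranked: 20,500 (L) < 48,000 (D) < 130,000 (G) < 130,500 (J) < 153,000 (H) < 226,000 (K) < …
L wins with the lowest bid; price is set by the runner-up at $48,000.

L is paid $48,000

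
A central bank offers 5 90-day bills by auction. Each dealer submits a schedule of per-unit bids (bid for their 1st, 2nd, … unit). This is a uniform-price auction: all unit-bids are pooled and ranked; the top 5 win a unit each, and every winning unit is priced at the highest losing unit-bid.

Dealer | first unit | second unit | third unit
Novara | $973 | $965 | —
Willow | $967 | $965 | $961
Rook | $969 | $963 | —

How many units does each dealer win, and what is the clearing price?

Novara 2, Rook 1, Willow 2; clearing price $963

All unit-bids, highest first — top 5: 973 (Novara-1), 969 (Rook-1), 967 (Willow-1), 965 (Novara-2), 965 (Willow-2)
Highest rejected unit-bid = $963.
Allocation: Novara 2, Rook 1, Willow 2.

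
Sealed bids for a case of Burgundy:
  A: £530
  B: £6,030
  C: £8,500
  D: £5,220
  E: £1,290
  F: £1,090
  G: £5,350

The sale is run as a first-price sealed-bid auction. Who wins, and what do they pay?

Bids in order: 8,500 (C) > 6,030 (B) > 5,350 (G) > 5,220 (D) > 1,290 (E) > 1,090 (F) > …
C has the highest bid and pays exactly that: £8,500.

C pays £8,500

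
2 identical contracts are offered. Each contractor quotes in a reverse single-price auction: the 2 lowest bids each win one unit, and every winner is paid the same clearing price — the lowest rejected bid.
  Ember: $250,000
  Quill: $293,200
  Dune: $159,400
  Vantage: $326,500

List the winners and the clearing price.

Dune, Ember; each is paid $293,200

Bids ranked low→high: 159,400 (Dune), 250,000 (Ember), 293,200 (Quill), 326,500 (Vantage)
The 2 lowest are Dune, Ember.
Lowest unsuccessful bid: $293,200 → clearing price.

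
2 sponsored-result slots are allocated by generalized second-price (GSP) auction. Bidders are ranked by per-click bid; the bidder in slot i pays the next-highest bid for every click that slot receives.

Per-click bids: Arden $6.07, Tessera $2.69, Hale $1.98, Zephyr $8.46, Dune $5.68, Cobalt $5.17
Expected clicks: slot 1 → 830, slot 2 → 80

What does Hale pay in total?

Hale pays $0.00

Per-click bids in order: $8.46 (Zephyr) > $6.07 (Arden) > $5.68 (Dune) > …
Hale ranks below slot 2 → no slot, pays nothing.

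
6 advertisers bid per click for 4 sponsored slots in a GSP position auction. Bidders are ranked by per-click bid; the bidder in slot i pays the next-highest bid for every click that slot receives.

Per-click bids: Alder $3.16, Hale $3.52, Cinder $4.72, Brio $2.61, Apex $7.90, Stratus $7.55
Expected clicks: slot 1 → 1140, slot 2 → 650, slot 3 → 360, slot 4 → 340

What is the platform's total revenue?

Total revenue: $14016.60

Ranked by bid: $7.90 (Apex) > $7.55 (Stratus) > $4.72 (Cinder) > $3.52 (Hale) > $3.16 (Alder) > …
Slot 1: Apex pays $7.55 × 1140 = $8607.00
Slot 2: Stratus pays $4.72 × 650 = $3068.00
Slot 3: Cinder pays $3.52 × 360 = $1267.20
Slot 4: Hale pays $3.16 × 340 = $1074.40
Total = $14016.60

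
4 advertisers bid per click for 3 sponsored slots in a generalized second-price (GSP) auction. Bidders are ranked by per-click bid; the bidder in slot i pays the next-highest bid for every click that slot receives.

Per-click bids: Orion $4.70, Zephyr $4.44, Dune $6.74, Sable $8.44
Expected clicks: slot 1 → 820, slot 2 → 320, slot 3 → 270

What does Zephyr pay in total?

Zephyr pays $0.00

Sorting advertisers: $8.44 (Sable) > $6.74 (Dune) > $4.70 (Orion) > $4.44 (Zephyr)
Zephyr ranks below slot 3 → no slot, pays nothing.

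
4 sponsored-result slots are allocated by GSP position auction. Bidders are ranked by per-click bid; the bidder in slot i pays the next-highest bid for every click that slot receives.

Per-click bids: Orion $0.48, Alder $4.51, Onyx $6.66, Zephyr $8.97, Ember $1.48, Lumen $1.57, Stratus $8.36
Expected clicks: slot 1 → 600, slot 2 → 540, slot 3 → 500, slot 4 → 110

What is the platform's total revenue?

Sorting advertisers: $8.97 (Zephyr) > $8.36 (Stratus) > $6.66 (Onyx) > $4.51 (Alder) > $1.57 (Lumen) > …
Slot 1: Zephyr pays $8.36 × 600 = $5016.00
Slot 2: Stratus pays $6.66 × 540 = $3596.40
Slot 3: Onyx pays $4.51 × 500 = $2255.00
Slot 4: Alder pays $1.57 × 110 = $172.70
Total = $11040.10

Total revenue: $11040.10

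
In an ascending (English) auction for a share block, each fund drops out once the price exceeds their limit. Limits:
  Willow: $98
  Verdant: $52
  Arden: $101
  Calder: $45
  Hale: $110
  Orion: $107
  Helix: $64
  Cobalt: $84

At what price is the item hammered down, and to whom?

Limits ranked: 110 (Hale) > 107 (Orion) > 101 (Arden) > 98 (Willow) > 84 (Cobalt) > 64 (Helix) > …
Once the price passes $107, only Hale is left; the hammer falls at Orion's limit of $107.

Hale wins at $107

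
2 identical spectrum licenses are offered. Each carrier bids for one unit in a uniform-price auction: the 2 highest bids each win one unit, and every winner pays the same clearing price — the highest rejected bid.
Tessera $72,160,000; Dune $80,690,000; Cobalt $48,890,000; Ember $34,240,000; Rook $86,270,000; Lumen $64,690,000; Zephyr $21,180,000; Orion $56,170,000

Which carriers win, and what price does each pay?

Ordering the bids: 86,270,000 (Rook), 80,690,000 (Dune), 72,160,000 (Tessera), 64,690,000 (Lumen), …
Top 2: Rook, Dune.
Highest unsuccessful bid: $72,160,000 → clearing price.

Rook, Dune; each pays $72,160,000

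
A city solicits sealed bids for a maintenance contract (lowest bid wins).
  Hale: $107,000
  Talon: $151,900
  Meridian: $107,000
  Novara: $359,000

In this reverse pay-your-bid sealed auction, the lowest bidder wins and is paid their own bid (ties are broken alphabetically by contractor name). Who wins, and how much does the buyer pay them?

Hale is paid $107,000

Reverse pay-your-bid sealed auction: the lowest bidder wins and is paid their own bid.
Bids in order: 107,000 (Hale) < 107,000 (Meridian) < 151,900 (Talon) < 359,000 (Novara)
Tie at $107,000 → Hale wins by tie-break.
First-price: Hale is paid what they bid, $107,000.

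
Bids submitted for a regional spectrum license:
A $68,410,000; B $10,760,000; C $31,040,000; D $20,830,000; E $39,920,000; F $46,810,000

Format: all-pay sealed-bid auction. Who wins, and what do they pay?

Rule: the highest bidder wins the item, but every bidder pays their own bid.
Bids ranked: 68,410,000 (A) > 46,810,000 (F) > 39,920,000 (E) > 31,040,000 (C) > 20,830,000 (D) > 10,760,000 (B)
A wins with the top bid; all bids are sunk regardless.

A pays $68,410,000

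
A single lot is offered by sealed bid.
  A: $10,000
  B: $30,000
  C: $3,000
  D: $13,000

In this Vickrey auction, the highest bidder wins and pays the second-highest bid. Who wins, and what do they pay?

Bids ranked: 30,000 (B) > 13,000 (D) > 10,000 (A) > 3,000 (C)
B wins with the highest bid; price is set by the runner-up at $13,000.

B pays $13,000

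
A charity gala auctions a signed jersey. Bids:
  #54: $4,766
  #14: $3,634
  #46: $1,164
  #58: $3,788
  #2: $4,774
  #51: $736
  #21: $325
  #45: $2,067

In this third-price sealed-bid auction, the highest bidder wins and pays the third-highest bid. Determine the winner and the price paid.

#2 pays $3,788

Bids in order: 4,774 (#2) > 4,766 (#54) > 3,788 (#58) > 3,634 (#14) > 2,067 (#45) > 1,164 (#46) > …
#2 is highest; pays the third-highest bid, $3,788.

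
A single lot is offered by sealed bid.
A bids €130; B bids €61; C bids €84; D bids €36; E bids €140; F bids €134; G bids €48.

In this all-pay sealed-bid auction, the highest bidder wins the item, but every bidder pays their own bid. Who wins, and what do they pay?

Rule: the highest bidder wins the item, but every bidder pays their own bid.
Sorting bids: 140 (E) > 134 (F) > 130 (A) > 84 (C) > 61 (B) > 48 (G) > …
E wins with the top bid; all bids are sunk regardless.

E pays €140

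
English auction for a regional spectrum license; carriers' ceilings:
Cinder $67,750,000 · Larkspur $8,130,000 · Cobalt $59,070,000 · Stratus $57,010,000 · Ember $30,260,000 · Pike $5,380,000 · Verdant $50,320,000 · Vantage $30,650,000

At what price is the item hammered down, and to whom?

Limits in order: 67,750,000 (Cinder) > 59,070,000 (Cobalt) > 57,010,000 (Stratus) > 50,320,000 (Verdant) > 30,650,000 (Vantage) > 30,260,000 (Ember) > …
Bidding ends when Cobalt exits at $59,070,000; Cinder takes it.

Cinder wins at $59,070,000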